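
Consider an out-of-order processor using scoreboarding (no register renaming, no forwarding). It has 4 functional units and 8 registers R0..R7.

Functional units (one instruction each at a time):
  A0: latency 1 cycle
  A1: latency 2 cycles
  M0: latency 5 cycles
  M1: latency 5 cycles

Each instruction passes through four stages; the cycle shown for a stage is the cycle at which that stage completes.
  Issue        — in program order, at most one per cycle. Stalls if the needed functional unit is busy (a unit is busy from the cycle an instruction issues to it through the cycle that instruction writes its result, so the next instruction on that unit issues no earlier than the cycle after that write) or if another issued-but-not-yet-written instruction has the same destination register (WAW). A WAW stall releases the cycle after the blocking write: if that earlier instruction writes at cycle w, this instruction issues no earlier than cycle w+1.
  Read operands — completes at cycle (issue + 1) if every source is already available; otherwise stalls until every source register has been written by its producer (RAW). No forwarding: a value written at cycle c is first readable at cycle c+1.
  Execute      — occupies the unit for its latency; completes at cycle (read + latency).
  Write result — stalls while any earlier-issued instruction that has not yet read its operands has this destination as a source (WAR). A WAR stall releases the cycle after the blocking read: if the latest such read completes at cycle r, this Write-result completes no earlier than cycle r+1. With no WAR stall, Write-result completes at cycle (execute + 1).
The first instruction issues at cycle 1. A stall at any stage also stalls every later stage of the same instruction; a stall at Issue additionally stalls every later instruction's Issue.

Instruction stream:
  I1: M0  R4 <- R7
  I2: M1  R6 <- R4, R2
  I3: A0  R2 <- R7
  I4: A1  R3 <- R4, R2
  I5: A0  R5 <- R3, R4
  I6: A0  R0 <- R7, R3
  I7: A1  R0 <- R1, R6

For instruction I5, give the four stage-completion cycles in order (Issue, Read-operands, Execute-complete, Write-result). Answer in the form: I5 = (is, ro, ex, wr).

I5 = (11, 15, 16, 17)

c1: issue I1 (M0)
c2: I1 read-ops | issue I2 (M1)
c3: issue I3 (A0)
c4: I3 read-ops | issue I4 (A1)
c5: I3 finished on A0
c7: I1 finished on M0
c8: I1→R4
c9: I2 read-ops
c10: I3→R2
c11: I4 read-ops | issue I5 (A0)
c13: I4 finished on A1
c14: I2 finished on M1 | I4→R3
c15: I2→R6 | I5 read-ops
c16: I5 finished on A0
c17: I5→R5
c18: issue I6 (A0)
c19: I6 read-ops
c20: I6 finished on A0
c21: I6→R0
c22: issue I7 (A1)
c23: I7 read-ops
c25: I7 finished on A1
c26: I7→R0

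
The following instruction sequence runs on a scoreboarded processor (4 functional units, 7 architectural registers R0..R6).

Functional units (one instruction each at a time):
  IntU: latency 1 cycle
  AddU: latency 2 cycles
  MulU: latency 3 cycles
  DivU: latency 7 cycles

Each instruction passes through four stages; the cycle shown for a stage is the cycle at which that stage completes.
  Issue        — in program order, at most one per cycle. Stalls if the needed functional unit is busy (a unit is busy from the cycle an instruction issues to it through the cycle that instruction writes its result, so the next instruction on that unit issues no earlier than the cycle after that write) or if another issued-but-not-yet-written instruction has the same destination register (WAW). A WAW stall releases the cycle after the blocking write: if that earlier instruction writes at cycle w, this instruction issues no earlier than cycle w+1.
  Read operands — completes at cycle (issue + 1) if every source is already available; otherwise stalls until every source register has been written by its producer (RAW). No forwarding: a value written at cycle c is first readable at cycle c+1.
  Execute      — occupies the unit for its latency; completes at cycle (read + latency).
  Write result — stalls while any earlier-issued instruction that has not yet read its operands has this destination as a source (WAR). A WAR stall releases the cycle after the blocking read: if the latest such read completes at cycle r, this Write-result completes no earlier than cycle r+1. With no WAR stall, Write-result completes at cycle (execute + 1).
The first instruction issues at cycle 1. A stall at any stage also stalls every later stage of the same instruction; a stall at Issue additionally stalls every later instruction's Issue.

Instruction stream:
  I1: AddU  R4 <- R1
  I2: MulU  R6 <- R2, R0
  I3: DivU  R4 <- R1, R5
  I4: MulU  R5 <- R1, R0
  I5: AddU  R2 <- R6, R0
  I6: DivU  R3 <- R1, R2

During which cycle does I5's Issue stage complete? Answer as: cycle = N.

I1 -> (1, 2, 4, 5)
I2 -> (2, 3, 6, 7)
I3 -> (6, 7, 14, 15)  // WAW R4: wait I1 write@5
I4 -> (8, 9, 12, 13)  // struct: MulU busy until I2 writes@7
I5 -> (9, 10, 12, 13)
I6 -> (16, 17, 24, 25)  // struct: DivU busy until I3 writes@15

cycle = 9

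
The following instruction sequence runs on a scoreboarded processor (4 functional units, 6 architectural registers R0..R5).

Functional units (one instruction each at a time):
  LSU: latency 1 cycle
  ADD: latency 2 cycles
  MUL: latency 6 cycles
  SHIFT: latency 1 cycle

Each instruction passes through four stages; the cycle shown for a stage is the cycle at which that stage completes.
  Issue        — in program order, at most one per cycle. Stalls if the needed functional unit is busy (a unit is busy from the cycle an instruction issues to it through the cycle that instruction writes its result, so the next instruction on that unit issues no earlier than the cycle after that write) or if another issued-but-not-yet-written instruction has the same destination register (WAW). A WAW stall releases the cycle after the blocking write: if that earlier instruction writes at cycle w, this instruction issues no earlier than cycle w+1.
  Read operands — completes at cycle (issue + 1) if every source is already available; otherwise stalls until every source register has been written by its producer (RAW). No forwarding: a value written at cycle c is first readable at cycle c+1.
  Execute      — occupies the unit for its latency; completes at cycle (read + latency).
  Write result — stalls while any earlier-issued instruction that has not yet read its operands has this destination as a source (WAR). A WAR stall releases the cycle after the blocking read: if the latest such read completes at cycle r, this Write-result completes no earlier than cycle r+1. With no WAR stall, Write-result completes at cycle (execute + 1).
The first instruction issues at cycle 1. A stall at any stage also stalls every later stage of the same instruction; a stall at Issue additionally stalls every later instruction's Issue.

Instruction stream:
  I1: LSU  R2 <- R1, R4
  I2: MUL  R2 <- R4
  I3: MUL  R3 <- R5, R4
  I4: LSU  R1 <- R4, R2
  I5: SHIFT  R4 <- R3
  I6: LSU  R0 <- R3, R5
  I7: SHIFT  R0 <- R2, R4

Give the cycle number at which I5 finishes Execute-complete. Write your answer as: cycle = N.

cycle = 24

t=1  issue I1 (LSU)
t=2  I1 read-ops
t=3  I1 finished on LSU
t=4  I1→R2
t=5  issue I2 (MUL)
t=6  I2 read-ops
t=12  I2 finished on MUL
t=13  I2→R2
t=14  issue I3 (MUL)
t=15  I3 read-ops | issue I4 (LSU)
t=16  I4 read-ops | issue I5 (SHIFT)
t=17  I4 finished on LSU
t=18  I4→R1
t=19  issue I6 (LSU)
t=21  I3 finished on MUL
t=22  I3→R3
t=23  I5 read-ops | I6 read-ops
t=24  I5 finished on SHIFT | I6 finished on LSU
t=25  I5→R4 | I6→R0
t=26  issue I7 (SHIFT)
t=27  I7 read-ops
t=28  I7 finished on SHIFT
t=29  I7→R0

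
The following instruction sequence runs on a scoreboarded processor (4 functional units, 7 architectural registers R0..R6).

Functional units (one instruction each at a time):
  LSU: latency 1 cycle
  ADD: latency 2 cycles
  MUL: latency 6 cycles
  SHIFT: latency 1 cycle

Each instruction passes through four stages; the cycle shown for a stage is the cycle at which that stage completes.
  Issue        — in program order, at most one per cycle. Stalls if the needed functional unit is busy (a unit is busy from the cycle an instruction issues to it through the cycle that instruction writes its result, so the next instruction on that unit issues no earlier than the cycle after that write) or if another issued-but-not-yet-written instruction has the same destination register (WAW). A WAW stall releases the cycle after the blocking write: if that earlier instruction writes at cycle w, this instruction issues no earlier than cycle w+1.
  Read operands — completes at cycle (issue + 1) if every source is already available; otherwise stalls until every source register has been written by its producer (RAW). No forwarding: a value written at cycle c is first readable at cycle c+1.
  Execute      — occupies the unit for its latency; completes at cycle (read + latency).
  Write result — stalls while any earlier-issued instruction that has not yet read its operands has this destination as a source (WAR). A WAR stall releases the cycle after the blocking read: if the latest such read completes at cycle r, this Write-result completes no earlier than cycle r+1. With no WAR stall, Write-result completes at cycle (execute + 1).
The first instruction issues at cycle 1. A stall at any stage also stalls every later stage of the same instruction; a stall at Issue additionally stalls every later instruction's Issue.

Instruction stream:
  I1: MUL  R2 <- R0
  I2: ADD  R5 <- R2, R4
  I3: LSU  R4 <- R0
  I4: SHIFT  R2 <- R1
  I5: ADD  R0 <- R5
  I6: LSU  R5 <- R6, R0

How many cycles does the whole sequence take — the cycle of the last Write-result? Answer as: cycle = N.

c1: issue I1 (MUL)
c2: I1 read-ops; issue I2 (ADD)
c3: issue I3 (LSU)
c4: I3 read-ops
c5: I3 finished on LSU
c8: I1 finished on MUL
c9: I1→R2
c10: I2 read-ops; issue I4 (SHIFT)
c11: I3→R4; I4 read-ops
c12: I2 finished on ADD; I4 finished on SHIFT
c13: I2→R5; I4→R2
c14: issue I5 (ADD)
c15: I5 read-ops; issue I6 (LSU)
c17: I5 finished on ADD
c18: I5→R0
c19: I6 read-ops
c20: I6 finished on LSU
c21: I6→R5

cycle = 21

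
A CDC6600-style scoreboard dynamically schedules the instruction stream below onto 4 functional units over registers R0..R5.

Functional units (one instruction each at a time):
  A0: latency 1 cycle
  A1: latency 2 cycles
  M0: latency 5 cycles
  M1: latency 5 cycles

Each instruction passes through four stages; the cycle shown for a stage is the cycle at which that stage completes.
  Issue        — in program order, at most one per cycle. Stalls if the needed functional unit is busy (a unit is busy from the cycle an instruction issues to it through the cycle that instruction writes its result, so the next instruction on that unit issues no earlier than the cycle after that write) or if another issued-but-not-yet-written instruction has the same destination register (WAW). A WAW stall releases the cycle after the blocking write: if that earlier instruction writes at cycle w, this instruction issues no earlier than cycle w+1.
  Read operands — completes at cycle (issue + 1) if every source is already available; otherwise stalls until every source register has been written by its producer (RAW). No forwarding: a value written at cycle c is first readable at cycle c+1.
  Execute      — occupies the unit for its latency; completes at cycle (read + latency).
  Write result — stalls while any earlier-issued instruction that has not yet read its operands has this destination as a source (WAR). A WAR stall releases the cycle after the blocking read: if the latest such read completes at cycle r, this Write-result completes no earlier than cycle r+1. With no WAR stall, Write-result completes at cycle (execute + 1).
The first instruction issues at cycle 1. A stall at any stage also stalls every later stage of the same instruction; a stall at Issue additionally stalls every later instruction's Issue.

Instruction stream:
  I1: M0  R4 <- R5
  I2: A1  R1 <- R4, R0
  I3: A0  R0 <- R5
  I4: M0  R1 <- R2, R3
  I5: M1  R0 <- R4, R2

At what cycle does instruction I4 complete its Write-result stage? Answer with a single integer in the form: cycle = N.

c1: I1 dispatched to M0
c2: I1 operands ready; I2 dispatched to A1
c3: I3 dispatched to A0
c4: I3 operands ready
c5: I3 complete
c7: I1 complete
c8: R4←I1
c9: I2 operands ready
c10: R0←I3
c11: I2 complete
c12: R1←I2
c13: I4 dispatched to M0
c14: I4 operands ready; I5 dispatched to M1
c15: I5 operands ready
c19: I4 complete
c20: R1←I4; I5 complete
c21: R0←I5

cycle = 20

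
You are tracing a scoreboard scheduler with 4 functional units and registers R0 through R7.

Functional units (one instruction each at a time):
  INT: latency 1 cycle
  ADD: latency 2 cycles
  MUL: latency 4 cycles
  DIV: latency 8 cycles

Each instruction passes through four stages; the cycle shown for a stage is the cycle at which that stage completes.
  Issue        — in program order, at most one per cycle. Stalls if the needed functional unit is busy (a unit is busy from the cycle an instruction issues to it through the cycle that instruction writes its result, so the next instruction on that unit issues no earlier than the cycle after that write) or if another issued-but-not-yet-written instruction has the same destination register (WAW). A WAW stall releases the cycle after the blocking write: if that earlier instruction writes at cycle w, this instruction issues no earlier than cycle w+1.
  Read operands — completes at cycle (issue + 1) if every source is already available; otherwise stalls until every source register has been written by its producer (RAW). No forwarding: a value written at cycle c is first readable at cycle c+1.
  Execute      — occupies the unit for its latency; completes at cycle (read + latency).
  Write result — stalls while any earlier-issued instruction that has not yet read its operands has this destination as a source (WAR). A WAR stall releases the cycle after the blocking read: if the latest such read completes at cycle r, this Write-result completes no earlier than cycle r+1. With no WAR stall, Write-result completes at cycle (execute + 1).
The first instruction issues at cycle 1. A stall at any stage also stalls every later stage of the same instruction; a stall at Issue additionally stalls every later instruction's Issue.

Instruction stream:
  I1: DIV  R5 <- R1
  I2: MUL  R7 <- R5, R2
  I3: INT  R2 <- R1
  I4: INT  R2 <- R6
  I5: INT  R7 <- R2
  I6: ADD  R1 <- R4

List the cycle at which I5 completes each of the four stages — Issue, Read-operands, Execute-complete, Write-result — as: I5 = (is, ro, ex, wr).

c1: I1 issues→DIV
c2: I1 reads · I2 issues→MUL
c3: I3 issues→INT
c4: I3 reads
c5: I3 exec-done
c10: I1 exec-done
c11: I1 writes R5
c12: I2 reads
c13: I3 writes R2
c14: I4 issues→INT
c15: I4 reads
c16: I2 exec-done · I4 exec-done
c17: I2 writes R7 · I4 writes R2
c18: I5 issues→INT
c19: I5 reads · I6 issues→ADD
c20: I5 exec-done · I6 reads
c21: I5 writes R7
c22: I6 exec-done
c23: I6 writes R1

I5 = (18, 19, 20, 21)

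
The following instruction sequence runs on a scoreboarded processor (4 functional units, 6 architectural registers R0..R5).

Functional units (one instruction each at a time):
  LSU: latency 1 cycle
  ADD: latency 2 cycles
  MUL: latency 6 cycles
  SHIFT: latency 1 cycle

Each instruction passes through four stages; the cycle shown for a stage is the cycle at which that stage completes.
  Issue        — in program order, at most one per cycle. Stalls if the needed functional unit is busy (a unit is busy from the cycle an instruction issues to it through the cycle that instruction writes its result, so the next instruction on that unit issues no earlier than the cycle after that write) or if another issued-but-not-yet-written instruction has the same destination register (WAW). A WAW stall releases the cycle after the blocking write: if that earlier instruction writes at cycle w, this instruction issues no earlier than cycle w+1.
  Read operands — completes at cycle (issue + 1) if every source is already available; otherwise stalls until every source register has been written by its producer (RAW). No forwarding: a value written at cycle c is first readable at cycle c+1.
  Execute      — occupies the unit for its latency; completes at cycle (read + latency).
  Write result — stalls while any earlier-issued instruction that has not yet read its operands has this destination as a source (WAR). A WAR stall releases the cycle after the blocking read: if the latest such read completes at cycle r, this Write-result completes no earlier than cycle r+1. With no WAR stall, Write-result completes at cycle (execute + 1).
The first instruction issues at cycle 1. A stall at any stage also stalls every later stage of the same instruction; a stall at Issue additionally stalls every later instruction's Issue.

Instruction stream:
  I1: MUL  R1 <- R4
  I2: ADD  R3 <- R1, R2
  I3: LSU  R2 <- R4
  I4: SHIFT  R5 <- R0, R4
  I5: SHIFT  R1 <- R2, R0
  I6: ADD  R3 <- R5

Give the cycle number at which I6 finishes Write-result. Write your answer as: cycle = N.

cycle 1: I1 dispatched to MUL
cycle 2: I1 operands ready · I2 dispatched to ADD
cycle 3: I3 dispatched to LSU
cycle 4: I3 operands ready · I4 dispatched to SHIFT
cycle 5: I3 complete · I4 operands ready
cycle 6: I4 complete
cycle 7: R5←I4
cycle 8: I1 complete
cycle 9: R1←I1
cycle 10: I2 operands ready · I5 dispatched to SHIFT
cycle 11: R2←I3
cycle 12: I2 complete · I5 operands ready
cycle 13: R3←I2 · I5 complete
cycle 14: R1←I5 · I6 dispatched to ADD
cycle 15: I6 operands ready
cycle 17: I6 complete
cycle 18: R3←I6

cycle = 18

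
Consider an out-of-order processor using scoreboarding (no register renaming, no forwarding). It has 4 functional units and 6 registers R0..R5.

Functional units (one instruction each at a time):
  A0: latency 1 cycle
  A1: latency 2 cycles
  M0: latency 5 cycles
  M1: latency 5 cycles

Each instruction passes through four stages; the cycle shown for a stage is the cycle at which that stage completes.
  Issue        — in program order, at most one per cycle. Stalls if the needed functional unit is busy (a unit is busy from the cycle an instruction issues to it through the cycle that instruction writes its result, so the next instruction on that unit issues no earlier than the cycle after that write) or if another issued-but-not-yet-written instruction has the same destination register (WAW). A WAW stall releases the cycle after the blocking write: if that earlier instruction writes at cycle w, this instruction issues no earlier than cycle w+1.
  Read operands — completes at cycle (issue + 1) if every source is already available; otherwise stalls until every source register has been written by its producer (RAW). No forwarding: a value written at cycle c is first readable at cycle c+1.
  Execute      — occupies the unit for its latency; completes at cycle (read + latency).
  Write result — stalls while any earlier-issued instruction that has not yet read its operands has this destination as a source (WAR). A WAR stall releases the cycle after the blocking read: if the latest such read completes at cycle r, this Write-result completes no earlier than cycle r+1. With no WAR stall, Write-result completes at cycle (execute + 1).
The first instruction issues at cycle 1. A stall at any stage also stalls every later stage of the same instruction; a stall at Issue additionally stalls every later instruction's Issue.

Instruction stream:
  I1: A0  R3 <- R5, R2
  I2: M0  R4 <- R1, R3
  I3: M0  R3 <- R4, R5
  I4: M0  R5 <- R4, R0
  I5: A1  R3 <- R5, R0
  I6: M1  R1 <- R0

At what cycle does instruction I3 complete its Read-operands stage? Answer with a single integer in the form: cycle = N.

cycle = 13

[I1] 1/2/3/4
[I2] 2/5/10/11  (RAW R3: wait I1 write@4)
[I3] 12/13/18/19  (struct: M0 busy until I2 writes@11)
[I4] 20/21/26/27  (struct: M0 busy until I3 writes@19)
[I5] 21/28/30/31  (RAW R5: wait I4 write@27)
[I6] 22/23/28/29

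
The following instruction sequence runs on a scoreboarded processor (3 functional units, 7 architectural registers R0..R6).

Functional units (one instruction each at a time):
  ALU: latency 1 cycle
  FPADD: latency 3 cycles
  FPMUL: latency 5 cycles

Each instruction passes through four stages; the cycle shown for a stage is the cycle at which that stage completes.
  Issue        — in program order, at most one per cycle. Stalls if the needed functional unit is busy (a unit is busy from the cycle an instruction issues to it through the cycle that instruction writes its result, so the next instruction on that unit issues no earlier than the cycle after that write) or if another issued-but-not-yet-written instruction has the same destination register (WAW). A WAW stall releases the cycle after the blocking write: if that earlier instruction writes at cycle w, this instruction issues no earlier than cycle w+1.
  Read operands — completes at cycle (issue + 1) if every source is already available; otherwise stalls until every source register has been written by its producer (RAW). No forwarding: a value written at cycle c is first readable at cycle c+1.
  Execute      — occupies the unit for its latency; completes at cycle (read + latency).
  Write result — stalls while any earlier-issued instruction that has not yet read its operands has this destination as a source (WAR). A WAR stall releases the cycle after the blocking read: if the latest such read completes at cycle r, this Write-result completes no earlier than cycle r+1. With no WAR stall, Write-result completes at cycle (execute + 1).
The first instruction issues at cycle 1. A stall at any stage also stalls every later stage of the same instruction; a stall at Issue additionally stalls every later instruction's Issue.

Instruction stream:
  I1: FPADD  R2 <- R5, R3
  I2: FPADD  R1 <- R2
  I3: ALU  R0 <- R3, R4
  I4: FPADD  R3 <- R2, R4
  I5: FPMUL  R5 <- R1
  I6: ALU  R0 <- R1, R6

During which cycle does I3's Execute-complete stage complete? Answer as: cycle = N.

cycle = 10

I1: IS=1 RO=2 EX=5 WR=6
I2: IS=7 RO=8 EX=11 WR=12  [struct: FPADD busy until I1 writes@6]
I3: IS=8 RO=9 EX=10 WR=11
I4: IS=13 RO=14 EX=17 WR=18  [struct: FPADD busy until I2 writes@12]
I5: IS=14 RO=15 EX=20 WR=21
I6: IS=15 RO=16 EX=17 WR=18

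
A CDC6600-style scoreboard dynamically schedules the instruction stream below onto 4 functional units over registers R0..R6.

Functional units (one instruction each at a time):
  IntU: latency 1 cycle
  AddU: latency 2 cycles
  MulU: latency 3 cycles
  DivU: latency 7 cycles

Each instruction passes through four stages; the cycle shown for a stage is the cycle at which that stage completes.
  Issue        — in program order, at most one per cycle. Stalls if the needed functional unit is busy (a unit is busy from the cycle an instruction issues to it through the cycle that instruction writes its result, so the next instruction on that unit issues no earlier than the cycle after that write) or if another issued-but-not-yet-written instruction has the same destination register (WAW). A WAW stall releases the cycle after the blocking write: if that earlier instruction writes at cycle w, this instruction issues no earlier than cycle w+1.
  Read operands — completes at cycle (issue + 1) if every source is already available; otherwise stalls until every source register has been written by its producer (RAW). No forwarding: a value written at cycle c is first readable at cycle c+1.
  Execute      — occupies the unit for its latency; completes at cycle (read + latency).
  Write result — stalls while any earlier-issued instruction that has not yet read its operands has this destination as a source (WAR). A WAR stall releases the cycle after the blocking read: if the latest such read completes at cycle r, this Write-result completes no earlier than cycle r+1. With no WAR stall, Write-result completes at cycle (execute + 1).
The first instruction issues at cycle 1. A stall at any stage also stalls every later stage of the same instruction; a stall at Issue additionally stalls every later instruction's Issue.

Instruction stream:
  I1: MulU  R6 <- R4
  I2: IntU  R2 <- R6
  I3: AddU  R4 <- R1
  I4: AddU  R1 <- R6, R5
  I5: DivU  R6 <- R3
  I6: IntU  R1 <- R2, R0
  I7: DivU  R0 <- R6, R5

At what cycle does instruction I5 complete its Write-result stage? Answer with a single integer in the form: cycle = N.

cycle = 18

  I1 | 1 | 2 | 5 | 6
  I2 | 2 | 7 | 8 | 9   RAW R6: wait I1 write@6
  I3 | 3 | 4 | 6 | 7
  I4 | 8 | 9 | 11 | 12   struct: AddU busy until I3 writes@7
  I5 | 9 | 10 | 17 | 18
  I6 | 13 | 14 | 15 | 16   WAW R1: wait I4 write@12
  I7 | 19 | 20 | 27 | 28   struct: DivU busy until I5 writes@18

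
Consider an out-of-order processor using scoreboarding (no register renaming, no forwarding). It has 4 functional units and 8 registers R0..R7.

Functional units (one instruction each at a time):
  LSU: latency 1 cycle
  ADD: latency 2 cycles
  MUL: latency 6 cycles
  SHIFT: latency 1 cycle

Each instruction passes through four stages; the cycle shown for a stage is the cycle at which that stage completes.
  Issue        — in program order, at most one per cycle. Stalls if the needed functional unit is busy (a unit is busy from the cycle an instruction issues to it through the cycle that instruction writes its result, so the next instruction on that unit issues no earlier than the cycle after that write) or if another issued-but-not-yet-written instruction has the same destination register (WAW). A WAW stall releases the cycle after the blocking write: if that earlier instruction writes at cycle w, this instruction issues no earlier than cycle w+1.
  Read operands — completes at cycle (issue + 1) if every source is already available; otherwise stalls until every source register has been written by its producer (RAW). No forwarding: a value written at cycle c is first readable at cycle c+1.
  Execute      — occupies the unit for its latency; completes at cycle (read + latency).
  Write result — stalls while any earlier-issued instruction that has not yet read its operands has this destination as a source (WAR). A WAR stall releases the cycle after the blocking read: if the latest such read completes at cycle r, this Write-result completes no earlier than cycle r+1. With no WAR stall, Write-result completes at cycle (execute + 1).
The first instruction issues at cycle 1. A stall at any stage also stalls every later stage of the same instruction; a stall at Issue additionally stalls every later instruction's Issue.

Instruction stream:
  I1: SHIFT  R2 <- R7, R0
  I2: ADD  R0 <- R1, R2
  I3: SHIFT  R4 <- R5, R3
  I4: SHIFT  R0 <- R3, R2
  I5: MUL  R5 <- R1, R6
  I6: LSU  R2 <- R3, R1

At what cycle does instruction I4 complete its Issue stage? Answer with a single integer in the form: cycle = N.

cycle 1: I1→SHIFT
cycle 2: I1 RO; I2→ADD
cycle 3: I1 EX
cycle 4: I1 WR R2
cycle 5: I2 RO; I3→SHIFT
cycle 6: I3 RO
cycle 7: I2 EX; I3 EX
cycle 8: I2 WR R0; I3 WR R4
cycle 9: I4→SHIFT
cycle 10: I4 RO; I5→MUL
cycle 11: I4 EX; I5 RO; I6→LSU
cycle 12: I4 WR R0; I6 RO
cycle 13: I6 EX
cycle 14: I6 WR R2
cycle 17: I5 EX
cycle 18: I5 WR R5

cycle = 9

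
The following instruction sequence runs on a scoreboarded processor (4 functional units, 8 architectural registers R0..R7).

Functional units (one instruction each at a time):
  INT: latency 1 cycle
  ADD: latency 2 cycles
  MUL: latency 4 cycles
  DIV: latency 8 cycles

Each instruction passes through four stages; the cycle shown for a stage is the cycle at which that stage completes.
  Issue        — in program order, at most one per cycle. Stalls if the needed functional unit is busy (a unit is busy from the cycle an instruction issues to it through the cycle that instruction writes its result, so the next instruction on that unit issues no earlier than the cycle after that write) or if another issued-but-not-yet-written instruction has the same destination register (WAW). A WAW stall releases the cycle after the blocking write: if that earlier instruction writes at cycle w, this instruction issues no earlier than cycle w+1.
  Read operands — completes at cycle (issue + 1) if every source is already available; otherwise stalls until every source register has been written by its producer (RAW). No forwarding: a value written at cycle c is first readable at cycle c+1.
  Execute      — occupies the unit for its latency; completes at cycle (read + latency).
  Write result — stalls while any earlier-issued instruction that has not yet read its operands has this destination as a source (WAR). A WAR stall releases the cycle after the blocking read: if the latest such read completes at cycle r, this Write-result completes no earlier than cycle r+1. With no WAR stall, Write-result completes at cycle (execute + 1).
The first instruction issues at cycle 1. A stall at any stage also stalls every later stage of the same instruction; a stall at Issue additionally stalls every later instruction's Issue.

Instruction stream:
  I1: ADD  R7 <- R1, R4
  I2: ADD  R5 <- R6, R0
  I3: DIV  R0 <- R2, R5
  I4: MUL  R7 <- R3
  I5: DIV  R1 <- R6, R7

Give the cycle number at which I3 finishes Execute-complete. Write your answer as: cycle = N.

cycle = 19

cycle 1: I1→ADD
cycle 2: I1 RO
cycle 4: I1 EX
cycle 5: I1 WR R7
cycle 6: I2→ADD
cycle 7: I2 RO, I3→DIV
cycle 8: I4→MUL
cycle 9: I2 EX, I4 RO
cycle 10: I2 WR R5
cycle 11: I3 RO
cycle 13: I4 EX
cycle 14: I4 WR R7
cycle 19: I3 EX
cycle 20: I3 WR R0
cycle 21: I5→DIV
cycle 22: I5 RO
cycle 30: I5 EX
cycle 31: I5 WR R1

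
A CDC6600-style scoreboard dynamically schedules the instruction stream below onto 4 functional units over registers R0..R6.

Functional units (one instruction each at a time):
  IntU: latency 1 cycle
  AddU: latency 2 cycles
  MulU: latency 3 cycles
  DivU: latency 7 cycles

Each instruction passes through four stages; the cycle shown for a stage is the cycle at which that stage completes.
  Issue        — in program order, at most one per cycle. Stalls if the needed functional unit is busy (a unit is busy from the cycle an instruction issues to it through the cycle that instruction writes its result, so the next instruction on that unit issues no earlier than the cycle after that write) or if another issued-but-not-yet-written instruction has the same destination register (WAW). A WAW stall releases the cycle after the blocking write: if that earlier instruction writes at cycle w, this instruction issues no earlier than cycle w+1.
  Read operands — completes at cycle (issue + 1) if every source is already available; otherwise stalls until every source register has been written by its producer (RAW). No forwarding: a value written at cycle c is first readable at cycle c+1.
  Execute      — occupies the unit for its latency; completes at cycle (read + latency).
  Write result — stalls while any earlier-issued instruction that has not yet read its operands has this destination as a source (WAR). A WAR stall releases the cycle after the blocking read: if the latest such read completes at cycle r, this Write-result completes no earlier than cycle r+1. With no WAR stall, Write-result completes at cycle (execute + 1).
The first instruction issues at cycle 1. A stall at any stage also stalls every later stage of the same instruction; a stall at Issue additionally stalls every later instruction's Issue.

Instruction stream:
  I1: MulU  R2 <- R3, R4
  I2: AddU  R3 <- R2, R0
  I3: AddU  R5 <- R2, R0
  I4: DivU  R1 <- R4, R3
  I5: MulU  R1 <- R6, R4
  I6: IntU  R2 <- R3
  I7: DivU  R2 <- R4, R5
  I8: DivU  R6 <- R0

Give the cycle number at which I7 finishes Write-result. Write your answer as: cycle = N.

I1: IS=1 RO=2 EX=5 WR=6
I2: IS=2 RO=7 EX=9 WR=10  [RAW R2: wait I1 write@6]
I3: IS=11 RO=12 EX=14 WR=15  [struct: AddU busy until I2 writes@10]
I4: IS=12 RO=13 EX=20 WR=21
I5: IS=22 RO=23 EX=26 WR=27  [WAW R1: wait I4 write@21]
I6: IS=23 RO=24 EX=25 WR=26
I7: IS=27 RO=28 EX=35 WR=36  [WAW R2: wait I6 write@26]
I8: IS=37 RO=38 EX=45 WR=46  [struct: DivU busy until I7 writes@36]

cycle = 36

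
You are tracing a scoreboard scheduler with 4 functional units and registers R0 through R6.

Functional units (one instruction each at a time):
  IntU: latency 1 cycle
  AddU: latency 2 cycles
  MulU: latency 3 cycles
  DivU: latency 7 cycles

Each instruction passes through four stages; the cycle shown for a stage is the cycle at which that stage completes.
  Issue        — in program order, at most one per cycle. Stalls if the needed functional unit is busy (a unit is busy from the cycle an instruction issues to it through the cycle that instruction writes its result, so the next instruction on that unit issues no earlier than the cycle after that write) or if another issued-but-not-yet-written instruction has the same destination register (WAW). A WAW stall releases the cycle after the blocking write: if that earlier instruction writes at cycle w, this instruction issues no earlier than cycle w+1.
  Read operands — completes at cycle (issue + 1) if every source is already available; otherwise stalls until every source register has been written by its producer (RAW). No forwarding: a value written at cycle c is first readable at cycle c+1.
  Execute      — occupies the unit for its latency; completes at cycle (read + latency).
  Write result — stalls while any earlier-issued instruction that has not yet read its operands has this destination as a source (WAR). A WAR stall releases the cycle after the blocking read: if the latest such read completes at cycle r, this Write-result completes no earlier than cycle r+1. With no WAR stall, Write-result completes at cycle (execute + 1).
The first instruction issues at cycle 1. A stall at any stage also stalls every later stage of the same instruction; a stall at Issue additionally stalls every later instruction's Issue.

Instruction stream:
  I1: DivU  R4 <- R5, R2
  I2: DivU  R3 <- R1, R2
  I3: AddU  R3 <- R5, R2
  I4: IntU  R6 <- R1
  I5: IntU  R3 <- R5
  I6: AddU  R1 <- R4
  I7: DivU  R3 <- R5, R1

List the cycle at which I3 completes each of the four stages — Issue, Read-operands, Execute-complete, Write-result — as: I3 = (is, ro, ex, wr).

1) issue 1, read 2, done 9, write 10
2) issue 11, read 12, done 19, write 20  <struct: DivU busy until I1 writes@10>
3) issue 21, read 22, done 24, write 25  <WAW R3: wait I2 write@20>
4) issue 22, read 23, done 24, write 25
5) issue 26, read 27, done 28, write 29  <struct: IntU busy until I4 writes@25>
6) issue 27, read 28, done 30, write 31
7) issue 30, read 32, done 39, write 40  <WAW R3: wait I5 write@29 / RAW R1: wait I6 write@31>

I3 = (21, 22, 24, 25)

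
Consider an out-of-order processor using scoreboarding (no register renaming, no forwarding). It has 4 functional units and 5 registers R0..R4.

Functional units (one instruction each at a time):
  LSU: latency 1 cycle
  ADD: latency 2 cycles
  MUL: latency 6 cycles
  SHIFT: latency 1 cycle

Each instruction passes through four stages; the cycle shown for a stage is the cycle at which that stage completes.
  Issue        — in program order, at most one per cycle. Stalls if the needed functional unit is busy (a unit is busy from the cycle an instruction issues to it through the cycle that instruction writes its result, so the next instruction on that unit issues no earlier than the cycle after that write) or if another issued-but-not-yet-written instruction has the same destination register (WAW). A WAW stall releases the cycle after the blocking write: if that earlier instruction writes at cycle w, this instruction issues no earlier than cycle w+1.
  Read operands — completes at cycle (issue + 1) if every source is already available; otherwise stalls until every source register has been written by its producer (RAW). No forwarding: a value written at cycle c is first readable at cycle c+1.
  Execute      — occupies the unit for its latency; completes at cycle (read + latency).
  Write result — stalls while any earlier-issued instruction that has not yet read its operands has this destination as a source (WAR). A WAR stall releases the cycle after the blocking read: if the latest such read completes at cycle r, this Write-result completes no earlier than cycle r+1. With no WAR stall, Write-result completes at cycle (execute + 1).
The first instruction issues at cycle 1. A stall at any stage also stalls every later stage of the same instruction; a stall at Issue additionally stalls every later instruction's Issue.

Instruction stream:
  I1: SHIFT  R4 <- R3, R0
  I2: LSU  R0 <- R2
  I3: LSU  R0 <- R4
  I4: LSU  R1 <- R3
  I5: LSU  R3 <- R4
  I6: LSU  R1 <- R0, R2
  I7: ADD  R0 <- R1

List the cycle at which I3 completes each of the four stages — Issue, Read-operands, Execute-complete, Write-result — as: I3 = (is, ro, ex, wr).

I3 = (6, 7, 8, 9)

I1: IS=1 RO=2 EX=3 WR=4
I2: IS=2 RO=3 EX=4 WR=5
I3: IS=6 RO=7 EX=8 WR=9  [struct: LSU busy until I2 writes@5]
I4: IS=10 RO=11 EX=12 WR=13  [struct: LSU busy until I3 writes@9]
I5: IS=14 RO=15 EX=16 WR=17  [struct: LSU busy until I4 writes@13]
I6: IS=18 RO=19 EX=20 WR=21  [struct: LSU busy until I5 writes@17]
I7: IS=19 RO=22 EX=24 WR=25  [RAW R1: wait I6 write@21]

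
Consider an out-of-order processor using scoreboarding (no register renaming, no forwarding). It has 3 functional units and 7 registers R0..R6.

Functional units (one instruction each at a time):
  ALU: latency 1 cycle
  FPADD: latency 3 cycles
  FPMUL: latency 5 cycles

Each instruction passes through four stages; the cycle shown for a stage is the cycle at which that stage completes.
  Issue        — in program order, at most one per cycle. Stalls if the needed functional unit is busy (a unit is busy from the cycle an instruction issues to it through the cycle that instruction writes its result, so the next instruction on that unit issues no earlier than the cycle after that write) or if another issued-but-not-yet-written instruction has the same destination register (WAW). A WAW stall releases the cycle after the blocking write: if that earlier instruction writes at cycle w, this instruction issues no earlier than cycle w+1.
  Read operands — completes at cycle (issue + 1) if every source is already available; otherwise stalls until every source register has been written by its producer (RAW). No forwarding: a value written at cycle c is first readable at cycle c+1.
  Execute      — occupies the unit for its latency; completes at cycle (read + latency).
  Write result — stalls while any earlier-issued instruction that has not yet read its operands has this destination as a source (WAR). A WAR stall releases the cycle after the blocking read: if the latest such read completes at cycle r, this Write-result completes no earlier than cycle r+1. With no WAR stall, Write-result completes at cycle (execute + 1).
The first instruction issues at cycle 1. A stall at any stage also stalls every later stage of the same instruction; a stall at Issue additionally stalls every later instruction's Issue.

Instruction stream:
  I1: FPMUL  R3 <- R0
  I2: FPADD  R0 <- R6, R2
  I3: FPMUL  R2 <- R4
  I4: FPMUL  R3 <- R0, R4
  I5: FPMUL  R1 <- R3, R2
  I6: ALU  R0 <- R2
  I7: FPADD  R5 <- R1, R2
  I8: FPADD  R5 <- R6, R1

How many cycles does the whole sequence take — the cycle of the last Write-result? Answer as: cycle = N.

[I1] 1/2/7/8
[I2] 2/3/6/7
[I3] 9/10/15/16  (struct: FPMUL busy until I1 writes@8)
[I4] 17/18/23/24  (struct: FPMUL busy until I3 writes@16)
[I5] 25/26/31/32  (struct: FPMUL busy until I4 writes@24)
[I6] 26/27/28/29
[I7] 27/33/36/37  (RAW R1: wait I5 write@32)
[I8] 38/39/42/43  (struct: FPADD busy until I7 writes@37)

cycle = 43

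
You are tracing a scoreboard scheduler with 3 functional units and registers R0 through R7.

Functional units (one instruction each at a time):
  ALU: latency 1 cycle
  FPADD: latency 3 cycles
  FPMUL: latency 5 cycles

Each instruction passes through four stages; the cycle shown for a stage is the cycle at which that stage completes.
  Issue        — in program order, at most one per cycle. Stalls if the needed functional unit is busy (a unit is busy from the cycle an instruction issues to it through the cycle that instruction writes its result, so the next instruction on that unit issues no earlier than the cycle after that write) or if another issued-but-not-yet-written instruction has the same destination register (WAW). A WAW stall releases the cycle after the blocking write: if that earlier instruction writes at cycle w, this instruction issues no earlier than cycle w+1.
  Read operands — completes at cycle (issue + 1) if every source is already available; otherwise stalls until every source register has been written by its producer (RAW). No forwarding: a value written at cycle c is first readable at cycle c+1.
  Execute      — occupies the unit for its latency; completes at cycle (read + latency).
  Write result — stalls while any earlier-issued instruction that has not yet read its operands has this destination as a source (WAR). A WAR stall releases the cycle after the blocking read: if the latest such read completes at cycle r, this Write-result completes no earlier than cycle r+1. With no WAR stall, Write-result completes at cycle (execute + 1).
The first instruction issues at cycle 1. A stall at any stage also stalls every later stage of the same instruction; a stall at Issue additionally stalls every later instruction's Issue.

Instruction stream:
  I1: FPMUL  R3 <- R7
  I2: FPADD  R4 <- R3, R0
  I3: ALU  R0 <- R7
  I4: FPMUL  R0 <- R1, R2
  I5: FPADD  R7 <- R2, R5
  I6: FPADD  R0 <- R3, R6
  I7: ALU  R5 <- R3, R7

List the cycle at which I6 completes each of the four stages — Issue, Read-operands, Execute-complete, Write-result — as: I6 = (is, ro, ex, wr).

I1 -> (1, 2, 7, 8)
I2 -> (2, 9, 12, 13)  // RAW R3: wait I1 write@8
I3 -> (3, 4, 5, 10)  // WAR R0: wait I2 read@9
I4 -> (11, 12, 17, 18)  // WAW R0: wait I3 write@10
I5 -> (14, 15, 18, 19)  // struct: FPADD busy until I2 writes@13
I6 -> (20, 21, 24, 25)  // struct: FPADD busy until I5 writes@19
I7 -> (21, 22, 23, 24)

I6 = (20, 21, 24, 25)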